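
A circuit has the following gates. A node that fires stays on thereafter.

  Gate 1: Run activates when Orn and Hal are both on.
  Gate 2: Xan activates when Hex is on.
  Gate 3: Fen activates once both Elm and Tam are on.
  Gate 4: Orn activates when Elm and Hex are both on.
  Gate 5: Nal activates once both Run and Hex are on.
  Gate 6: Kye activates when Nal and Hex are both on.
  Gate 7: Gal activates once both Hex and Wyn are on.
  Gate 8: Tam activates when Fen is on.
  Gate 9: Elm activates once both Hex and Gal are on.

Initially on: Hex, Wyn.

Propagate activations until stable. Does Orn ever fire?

Gate 7: Hex and Wyn on → Gal on.
Hex and Gal are on, so Elm activates (Gate 9).
Elm and Hex are on, so Orn activates (Gate 4).

Yes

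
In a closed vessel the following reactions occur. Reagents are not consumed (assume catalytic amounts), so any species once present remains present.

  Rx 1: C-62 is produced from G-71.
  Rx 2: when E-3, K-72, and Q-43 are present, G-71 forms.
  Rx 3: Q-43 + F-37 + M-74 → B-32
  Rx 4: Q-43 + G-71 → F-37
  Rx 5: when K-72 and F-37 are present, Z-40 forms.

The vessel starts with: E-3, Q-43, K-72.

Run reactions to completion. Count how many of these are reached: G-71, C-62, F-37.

3

E-3, K-72, and Q-43 present → G-71 forms (Rx 2).
Q-43 and G-71 present → F-37 forms (Rx 4).
G-71 present → C-62 forms (Rx 1).
G-71: reached.
C-62: reached.
F-37: reached.
All 3 are reached.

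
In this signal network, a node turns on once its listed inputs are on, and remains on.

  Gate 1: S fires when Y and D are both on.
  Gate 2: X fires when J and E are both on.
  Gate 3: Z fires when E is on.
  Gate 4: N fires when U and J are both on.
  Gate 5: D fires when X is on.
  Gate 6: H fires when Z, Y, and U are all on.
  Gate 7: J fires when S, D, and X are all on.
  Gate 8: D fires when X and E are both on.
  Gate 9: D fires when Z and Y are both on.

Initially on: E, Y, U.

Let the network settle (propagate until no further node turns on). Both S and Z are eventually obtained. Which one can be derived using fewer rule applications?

Z: Gate 3: E on → Z on. [1 rule application]
S: E is on, so Z fires (Gate 3). Z and Y are on, so D fires (Gate 9). Y and D are on, so S fires (Gate 1). [3 rule applications]
Z needs fewer.

Z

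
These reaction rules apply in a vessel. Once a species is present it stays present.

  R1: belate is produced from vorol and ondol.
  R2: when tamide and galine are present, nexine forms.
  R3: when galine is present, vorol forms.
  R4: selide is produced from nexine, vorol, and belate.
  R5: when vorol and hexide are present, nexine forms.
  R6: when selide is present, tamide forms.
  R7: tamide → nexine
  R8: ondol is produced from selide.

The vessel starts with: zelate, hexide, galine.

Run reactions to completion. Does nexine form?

galine present → vorol forms (R3).
vorol and hexide present → nexine forms (R5).

Yes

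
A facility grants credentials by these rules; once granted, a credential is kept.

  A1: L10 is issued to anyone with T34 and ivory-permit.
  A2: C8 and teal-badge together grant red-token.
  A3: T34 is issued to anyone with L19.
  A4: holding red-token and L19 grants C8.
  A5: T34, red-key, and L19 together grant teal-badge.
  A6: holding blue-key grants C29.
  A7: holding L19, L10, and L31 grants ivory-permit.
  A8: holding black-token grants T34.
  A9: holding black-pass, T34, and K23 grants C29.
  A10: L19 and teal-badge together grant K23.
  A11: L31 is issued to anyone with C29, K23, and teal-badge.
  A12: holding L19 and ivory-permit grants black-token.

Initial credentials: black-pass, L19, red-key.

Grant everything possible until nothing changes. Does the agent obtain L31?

Yes

Holding L19 grants T34 (A3).
Holding T34, red-key, and L19 grants teal-badge (A5).
Holding L19 and teal-badge grants K23 (A10).
Holding black-pass, T34, and K23 grants C29 (A9).
Holding C29, K23, and teal-badge grants L31 (A11).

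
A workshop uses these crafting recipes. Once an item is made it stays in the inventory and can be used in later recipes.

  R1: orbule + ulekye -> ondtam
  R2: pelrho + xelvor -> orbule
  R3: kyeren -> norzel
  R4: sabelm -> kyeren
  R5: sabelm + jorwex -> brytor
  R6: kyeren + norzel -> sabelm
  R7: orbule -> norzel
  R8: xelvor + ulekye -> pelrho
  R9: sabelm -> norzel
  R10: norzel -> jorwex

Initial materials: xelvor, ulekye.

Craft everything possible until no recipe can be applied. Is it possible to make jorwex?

xelvor + ulekye -> pelrho (R8).
pelrho + xelvor -> orbule (R2).
orbule -> norzel (R7).
norzel -> jorwex (R10).

Yes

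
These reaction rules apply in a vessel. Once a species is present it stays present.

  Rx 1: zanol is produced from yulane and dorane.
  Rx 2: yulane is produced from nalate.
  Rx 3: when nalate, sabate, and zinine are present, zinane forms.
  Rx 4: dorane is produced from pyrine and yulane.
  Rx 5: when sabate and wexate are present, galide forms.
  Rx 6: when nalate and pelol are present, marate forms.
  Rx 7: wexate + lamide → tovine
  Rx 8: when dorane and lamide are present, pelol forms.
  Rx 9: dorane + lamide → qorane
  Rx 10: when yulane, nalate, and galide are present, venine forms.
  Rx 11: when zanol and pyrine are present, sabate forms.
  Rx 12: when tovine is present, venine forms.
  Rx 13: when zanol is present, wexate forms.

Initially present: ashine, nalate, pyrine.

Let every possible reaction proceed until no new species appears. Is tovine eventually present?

No

tovine would need wexate and lamide (Rx 7), but lamide never forms.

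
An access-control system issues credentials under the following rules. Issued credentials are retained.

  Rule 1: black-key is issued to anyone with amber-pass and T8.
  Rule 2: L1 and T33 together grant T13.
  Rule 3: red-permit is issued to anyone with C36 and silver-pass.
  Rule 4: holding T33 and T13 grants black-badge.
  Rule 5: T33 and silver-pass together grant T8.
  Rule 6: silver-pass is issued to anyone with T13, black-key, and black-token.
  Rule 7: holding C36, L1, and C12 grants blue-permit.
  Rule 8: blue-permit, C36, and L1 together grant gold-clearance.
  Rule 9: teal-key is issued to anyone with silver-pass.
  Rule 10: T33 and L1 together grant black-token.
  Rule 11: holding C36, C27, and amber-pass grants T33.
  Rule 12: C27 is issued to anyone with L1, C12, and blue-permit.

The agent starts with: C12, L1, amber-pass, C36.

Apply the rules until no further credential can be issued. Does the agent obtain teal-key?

teal-key would need silver-pass (Rule 9), but silver-pass is never granted.

No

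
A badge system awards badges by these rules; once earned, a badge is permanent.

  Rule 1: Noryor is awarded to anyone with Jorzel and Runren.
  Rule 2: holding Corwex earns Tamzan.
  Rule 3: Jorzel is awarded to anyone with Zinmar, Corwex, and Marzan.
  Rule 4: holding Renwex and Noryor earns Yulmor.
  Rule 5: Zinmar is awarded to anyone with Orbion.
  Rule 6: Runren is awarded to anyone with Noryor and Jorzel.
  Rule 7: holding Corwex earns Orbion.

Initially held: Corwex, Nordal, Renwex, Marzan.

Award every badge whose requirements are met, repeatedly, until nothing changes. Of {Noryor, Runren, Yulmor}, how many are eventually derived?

Noryor would need Jorzel and Runren (Rule 1), but Runren is never earned.
Runren would need Noryor and Jorzel (Rule 6), but Noryor is never earned.
Yulmor would need Renwex and Noryor (Rule 4), but Noryor is never earned.
None of the 3 are reached.

0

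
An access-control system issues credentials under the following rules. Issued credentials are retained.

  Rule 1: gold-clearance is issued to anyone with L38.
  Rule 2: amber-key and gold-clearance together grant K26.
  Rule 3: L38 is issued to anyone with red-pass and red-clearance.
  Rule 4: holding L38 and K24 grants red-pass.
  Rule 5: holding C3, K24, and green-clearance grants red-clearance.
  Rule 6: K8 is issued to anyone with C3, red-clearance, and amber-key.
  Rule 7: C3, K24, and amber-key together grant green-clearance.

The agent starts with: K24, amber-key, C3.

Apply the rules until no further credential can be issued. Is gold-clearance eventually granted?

No

gold-clearance would need L38 (Rule 1), but L38 is never granted.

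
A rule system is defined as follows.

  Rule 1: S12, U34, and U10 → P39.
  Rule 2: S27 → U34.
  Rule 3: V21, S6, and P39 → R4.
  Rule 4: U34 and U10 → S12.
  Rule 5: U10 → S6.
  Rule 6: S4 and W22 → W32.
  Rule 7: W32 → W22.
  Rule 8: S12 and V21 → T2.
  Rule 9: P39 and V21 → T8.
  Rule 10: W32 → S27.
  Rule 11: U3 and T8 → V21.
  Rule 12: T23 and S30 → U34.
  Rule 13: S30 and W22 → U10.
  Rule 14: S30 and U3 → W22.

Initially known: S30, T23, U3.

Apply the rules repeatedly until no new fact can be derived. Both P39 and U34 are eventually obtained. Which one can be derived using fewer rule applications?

U34: T23 and S30 hold, so U34 follows (Rule 12). [1 rule application]
P39: From T23 and S30, Rule 12 gives U34. From S30 and U3, Rule 14 gives W22. From S30 and W22, Rule 13 gives U10. From U34 and U10, Rule 4 gives S12. S12, U34, and U10 hold, so P39 follows (Rule 1). [5 rule applications]
U34 needs fewer.

U34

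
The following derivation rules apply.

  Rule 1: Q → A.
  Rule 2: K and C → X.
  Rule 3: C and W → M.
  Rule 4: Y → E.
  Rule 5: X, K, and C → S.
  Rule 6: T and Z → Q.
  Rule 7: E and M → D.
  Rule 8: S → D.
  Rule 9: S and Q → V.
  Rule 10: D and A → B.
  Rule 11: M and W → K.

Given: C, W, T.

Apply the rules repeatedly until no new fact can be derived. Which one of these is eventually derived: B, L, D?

From C and W, Rule 3 gives M.
From M and W, Rule 11 gives K.
K and C hold, so X follows (Rule 2).
From X, K, and C, Rule 5 gives S.
From S, Rule 8 gives D.
B would need D and A (Rule 10), but A is never established. No rule produces L, and it is not given.

D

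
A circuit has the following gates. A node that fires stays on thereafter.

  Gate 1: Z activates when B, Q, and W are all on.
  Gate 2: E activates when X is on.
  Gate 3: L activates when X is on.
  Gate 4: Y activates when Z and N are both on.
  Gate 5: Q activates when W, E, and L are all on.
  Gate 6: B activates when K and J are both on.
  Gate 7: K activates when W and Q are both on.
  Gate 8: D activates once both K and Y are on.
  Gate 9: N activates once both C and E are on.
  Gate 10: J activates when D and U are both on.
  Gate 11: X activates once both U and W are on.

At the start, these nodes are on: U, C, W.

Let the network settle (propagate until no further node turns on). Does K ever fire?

Yes

U and W are on, so X activates (Gate 11).
Gate 3: X on → L on.
X is on, so E activates (Gate 2).
Gate 5: W, E, and L on → Q on.
Gate 7: W and Q on → K on.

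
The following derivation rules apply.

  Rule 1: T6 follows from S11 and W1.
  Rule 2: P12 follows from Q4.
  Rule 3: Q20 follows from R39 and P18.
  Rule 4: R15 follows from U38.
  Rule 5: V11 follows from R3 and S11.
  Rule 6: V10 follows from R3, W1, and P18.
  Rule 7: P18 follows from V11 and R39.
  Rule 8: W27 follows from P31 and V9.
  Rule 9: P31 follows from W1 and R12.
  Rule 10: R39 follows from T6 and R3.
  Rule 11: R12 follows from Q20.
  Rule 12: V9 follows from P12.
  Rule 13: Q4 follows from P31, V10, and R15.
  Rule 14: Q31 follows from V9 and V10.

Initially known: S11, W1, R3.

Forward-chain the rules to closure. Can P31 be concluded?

Yes

S11 and W1 hold, so T6 follows (Rule 1).
From R3 and S11, Rule 5 gives V11.
T6 and R3 hold, so R39 follows (Rule 10).
From V11 and R39, Rule 7 gives P18.
R39 and P18 hold, so Q20 follows (Rule 3).
Q20 holds, so R12 follows (Rule 11).
W1 and R12 hold, so P31 follows (Rule 9).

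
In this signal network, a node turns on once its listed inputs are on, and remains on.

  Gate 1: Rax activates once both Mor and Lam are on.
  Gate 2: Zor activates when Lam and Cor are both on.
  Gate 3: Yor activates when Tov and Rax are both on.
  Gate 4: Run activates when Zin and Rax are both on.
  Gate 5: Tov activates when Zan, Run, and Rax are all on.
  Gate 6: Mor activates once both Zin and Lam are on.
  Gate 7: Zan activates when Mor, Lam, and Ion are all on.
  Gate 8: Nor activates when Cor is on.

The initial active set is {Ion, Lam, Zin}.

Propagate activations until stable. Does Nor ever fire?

Nor would need Cor (Gate 8), but Cor never turns on.

No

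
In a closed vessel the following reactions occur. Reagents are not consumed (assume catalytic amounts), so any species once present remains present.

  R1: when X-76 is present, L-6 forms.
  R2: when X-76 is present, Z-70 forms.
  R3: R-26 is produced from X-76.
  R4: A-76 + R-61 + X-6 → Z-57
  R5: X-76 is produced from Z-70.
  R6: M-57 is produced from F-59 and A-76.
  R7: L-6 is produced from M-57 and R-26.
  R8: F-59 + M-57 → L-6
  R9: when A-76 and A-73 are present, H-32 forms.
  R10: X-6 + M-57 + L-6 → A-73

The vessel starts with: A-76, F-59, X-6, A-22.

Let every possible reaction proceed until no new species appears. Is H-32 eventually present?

F-59 and A-76 present → M-57 forms (R6).
F-59 and M-57 present → L-6 forms (R8).
X-6, M-57, and L-6 present → A-73 forms (R10).
A-76 and A-73 present → H-32 forms (R9).

Yes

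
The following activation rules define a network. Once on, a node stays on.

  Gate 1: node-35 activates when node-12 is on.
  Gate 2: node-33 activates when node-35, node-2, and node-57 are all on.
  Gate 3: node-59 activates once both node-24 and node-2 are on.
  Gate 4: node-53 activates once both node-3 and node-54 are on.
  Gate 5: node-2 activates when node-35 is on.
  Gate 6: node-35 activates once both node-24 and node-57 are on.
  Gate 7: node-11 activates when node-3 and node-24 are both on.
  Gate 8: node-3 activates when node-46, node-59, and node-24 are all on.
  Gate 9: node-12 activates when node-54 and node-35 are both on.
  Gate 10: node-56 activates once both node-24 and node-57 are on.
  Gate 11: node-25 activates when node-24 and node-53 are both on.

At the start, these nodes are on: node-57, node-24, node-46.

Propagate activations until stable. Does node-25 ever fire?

No

node-25 would need node-24 and node-53 (Gate 11), but node-53 never turns on.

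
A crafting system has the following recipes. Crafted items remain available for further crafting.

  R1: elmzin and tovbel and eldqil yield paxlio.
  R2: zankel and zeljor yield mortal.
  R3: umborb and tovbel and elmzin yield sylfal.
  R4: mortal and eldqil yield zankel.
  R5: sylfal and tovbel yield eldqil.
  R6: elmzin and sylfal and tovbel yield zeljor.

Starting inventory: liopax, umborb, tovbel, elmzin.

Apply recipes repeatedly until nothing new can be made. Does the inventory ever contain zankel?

zankel would need mortal and eldqil (R4), but mortal is never obtained.

No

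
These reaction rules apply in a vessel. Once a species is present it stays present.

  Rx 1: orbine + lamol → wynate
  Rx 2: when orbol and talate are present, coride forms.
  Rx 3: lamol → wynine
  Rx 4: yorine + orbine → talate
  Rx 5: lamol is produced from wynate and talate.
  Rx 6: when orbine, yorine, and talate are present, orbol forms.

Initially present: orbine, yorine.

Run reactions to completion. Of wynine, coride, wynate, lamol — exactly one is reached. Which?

coride

yorine and orbine present → talate forms (Rx 4).
orbine, yorine, and talate present → orbol forms (Rx 6).
orbol and talate present → coride forms (Rx 2).
wynine would need lamol (Rx 3), but lamol never forms. lamol would need wynate and talate (Rx 5), but wynate never forms. wynate would need orbine and lamol (Rx 1), but lamol never forms.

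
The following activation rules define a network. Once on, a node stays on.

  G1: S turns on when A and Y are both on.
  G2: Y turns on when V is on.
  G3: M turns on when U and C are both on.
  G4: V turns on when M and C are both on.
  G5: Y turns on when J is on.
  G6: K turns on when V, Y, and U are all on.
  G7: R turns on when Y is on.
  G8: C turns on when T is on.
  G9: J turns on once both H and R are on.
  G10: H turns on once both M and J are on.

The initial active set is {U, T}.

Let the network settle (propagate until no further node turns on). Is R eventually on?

T is on, so C turns on (G8).
U and C are on, so M turns on (G3).
G4: M and C on → V on.
V is on, so Y turns on (G2).
G7: Y on → R on.

Yes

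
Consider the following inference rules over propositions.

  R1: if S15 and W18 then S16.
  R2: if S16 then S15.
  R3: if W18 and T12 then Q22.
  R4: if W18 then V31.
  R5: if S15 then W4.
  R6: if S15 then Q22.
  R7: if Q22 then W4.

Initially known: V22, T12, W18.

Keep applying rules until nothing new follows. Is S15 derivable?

No

S15 would need S16 (R2), but S16 is never established.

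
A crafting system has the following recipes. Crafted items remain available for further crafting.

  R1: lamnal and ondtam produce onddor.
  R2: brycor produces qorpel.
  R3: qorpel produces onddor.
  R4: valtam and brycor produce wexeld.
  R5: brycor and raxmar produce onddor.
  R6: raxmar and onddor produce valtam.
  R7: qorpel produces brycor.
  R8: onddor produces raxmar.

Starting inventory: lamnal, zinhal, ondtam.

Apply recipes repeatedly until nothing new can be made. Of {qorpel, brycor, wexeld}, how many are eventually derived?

qorpel would need brycor (R2), but brycor is never obtained.
brycor would need qorpel (R7), but qorpel is never obtained.
wexeld would need valtam and brycor (R4), but brycor is never obtained.
None of the 3 are reached.

0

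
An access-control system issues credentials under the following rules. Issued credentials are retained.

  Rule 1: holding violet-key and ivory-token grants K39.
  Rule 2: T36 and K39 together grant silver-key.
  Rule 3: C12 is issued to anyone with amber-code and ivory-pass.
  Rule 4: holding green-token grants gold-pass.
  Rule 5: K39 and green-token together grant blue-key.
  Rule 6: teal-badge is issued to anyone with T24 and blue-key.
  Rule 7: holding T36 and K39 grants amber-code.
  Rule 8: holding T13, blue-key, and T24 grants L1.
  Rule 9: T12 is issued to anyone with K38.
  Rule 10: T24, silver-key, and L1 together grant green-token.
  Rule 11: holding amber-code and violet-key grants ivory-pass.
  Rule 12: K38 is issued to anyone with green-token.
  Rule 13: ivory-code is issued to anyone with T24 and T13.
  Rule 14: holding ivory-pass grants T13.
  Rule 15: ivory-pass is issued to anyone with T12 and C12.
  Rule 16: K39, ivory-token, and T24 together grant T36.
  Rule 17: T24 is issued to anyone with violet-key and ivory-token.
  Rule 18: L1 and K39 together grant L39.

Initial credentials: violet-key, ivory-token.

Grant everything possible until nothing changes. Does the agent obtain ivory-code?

Holding violet-key and ivory-token grants T24 (Rule 17).
Holding violet-key and ivory-token grants K39 (Rule 1).
Holding K39, ivory-token, and T24 grants T36 (Rule 16).
Holding T36 and K39 grants amber-code (Rule 7).
Holding amber-code and violet-key grants ivory-pass (Rule 11).
Holding ivory-pass grants T13 (Rule 14).
Holding T24 and T13 grants ivory-code (Rule 13).

Yes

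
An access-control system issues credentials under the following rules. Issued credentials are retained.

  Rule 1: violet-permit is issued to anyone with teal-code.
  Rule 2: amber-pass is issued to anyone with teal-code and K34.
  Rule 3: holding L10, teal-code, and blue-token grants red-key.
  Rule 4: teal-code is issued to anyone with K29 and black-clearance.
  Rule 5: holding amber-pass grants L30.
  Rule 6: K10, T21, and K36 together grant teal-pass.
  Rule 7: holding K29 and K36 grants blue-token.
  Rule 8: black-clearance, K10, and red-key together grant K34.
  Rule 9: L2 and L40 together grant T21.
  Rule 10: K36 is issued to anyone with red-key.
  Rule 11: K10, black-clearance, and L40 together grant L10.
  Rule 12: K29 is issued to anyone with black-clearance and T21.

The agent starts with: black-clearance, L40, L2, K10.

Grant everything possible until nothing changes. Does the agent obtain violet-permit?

Yes

Holding L2 and L40 grants T21 (Rule 9).
Holding black-clearance and T21 grants K29 (Rule 12).
Holding K29 and black-clearance grants teal-code (Rule 4).
Holding teal-code grants violet-permit (Rule 1).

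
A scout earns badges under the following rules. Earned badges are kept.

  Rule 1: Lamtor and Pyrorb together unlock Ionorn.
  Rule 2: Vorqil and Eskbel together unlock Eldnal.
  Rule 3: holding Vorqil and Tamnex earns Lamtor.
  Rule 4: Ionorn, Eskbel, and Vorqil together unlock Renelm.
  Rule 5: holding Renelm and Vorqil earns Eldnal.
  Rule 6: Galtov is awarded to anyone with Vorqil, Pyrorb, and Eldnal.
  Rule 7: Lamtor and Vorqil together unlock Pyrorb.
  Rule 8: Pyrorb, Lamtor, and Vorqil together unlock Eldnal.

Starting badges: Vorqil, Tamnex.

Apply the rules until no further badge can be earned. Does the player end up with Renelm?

Renelm would need Ionorn, Eskbel, and Vorqil (Rule 4), but Eskbel is never earned.

No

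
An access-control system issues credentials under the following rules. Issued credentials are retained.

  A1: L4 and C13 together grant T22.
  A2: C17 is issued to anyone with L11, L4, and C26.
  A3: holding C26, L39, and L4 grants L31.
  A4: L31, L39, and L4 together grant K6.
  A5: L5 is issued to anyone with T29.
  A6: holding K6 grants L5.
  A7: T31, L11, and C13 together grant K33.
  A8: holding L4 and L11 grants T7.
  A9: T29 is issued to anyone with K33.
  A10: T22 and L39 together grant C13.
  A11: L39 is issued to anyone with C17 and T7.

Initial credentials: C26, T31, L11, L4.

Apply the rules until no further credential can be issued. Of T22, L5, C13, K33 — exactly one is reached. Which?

L5

Holding L11, L4, and C26 grants C17 (A2).
Holding L4 and L11 grants T7 (A8).
Holding C17 and T7 grants L39 (A11).
Holding C26, L39, and L4 grants L31 (A3).
Holding L31, L39, and L4 grants K6 (A4).
Holding K6 grants L5 (A6).
C13 would need T22 and L39 (A10), but T22 is never granted. K33 would need T31, L11, and C13 (A7), but C13 is never granted. T22 would need L4 and C13 (A1), but C13 is never granted.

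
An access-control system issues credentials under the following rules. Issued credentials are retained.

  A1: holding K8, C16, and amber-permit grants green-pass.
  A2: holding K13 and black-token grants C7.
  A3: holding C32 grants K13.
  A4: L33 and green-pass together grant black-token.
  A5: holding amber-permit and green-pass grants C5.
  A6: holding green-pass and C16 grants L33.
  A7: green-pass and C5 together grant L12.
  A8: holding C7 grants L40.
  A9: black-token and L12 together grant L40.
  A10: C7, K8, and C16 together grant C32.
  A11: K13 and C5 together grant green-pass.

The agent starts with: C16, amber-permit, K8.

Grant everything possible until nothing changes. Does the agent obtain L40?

Yes

Holding K8, C16, and amber-permit grants green-pass (A1).
Holding amber-permit and green-pass grants C5 (A5).
Holding green-pass and C16 grants L33 (A6).
Holding L33 and green-pass grants black-token (A4).
Holding green-pass and C5 grants L12 (A7).
Holding black-token and L12 grants L40 (A9).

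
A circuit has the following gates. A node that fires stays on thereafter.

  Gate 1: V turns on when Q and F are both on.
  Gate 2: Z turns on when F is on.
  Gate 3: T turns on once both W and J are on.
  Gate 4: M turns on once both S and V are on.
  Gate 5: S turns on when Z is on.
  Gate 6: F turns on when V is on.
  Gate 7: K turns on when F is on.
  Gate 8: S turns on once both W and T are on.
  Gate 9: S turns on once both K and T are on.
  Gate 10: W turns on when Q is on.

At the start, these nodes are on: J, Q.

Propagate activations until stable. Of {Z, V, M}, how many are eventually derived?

Z would need F (Gate 2), but F never turns on.
V would need Q and F (Gate 1), but F never turns on.
M would need S and V (Gate 4), but V never turns on.
None of the 3 are reached.

0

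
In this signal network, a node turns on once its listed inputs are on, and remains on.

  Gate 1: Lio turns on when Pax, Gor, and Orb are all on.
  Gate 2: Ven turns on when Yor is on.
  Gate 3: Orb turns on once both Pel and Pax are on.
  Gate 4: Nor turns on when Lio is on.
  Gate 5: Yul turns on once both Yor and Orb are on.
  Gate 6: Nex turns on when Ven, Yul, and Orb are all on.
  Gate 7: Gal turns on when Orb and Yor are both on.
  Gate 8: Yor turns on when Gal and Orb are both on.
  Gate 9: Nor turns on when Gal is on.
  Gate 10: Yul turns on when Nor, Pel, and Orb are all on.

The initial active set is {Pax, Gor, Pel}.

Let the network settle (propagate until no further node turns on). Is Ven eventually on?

No

Ven would need Yor (Gate 2), but Yor never turns on.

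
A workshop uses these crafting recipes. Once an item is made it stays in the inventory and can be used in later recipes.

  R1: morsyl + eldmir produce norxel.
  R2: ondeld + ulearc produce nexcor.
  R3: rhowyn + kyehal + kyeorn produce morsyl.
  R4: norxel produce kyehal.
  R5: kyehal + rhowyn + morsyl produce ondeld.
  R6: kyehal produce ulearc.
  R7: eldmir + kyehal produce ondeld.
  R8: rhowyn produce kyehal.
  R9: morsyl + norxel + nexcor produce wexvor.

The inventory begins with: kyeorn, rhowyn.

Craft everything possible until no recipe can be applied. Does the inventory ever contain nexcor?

rhowyn → kyehal (R8).
rhowyn + kyehal + kyeorn → morsyl (R3).
kyehal → ulearc (R6).
kyehal + rhowyn + morsyl → ondeld (R5).
Using R2, ondeld and ulearc make nexcor.

Yes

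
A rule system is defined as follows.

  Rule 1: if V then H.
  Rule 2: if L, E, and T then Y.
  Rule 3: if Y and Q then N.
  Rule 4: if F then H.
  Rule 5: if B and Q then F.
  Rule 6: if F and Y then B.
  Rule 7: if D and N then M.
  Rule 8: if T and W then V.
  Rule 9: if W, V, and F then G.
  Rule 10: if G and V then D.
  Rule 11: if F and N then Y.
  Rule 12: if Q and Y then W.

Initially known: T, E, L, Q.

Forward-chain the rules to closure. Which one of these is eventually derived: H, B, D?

From L, E, and T, Rule 2 gives Y.
From Q and Y, Rule 12 gives W.
T and W hold, so V follows (Rule 8).
From V, Rule 1 gives H.
B would need F and Y (Rule 6), but F is never established. D would need G and V (Rule 10), but G is never established.

H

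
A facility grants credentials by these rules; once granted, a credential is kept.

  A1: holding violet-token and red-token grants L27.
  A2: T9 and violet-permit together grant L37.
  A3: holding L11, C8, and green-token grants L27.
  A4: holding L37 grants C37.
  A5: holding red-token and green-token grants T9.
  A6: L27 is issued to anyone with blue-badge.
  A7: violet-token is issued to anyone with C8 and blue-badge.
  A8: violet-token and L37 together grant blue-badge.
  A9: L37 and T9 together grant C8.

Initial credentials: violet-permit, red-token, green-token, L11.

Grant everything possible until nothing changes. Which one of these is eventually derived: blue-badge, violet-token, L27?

L27

Holding red-token and green-token grants T9 (A5).
Holding T9 and violet-permit grants L37 (A2).
Holding L37 and T9 grants C8 (A9).
Holding L11, C8, and green-token grants L27 (A3).
violet-token would need C8 and blue-badge (A7), but blue-badge is never granted. blue-badge would need violet-token and L37 (A8), but violet-token is never granted.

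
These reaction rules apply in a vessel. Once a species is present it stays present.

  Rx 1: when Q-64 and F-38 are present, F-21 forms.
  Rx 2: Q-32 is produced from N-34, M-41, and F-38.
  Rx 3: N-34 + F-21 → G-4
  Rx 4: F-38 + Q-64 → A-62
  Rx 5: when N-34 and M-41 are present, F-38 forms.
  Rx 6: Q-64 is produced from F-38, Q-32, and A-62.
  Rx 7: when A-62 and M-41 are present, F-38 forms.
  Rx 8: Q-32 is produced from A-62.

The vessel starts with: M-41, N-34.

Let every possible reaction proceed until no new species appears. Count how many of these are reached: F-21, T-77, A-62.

0

F-21 would need Q-64 and F-38 (Rx 1), but Q-64 never forms.
No rule produces T-77, and it is not given.
A-62 would need F-38 and Q-64 (Rx 4), but Q-64 never forms.
None of the 3 are reached.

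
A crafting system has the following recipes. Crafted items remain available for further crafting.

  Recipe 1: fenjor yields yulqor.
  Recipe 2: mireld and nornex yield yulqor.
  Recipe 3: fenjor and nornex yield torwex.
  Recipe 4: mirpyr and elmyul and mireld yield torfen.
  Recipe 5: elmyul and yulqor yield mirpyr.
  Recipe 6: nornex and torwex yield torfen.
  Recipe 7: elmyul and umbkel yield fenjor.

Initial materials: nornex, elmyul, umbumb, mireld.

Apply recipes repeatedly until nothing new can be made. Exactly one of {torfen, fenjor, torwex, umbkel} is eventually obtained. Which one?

torfen

mireld and nornex → yulqor (Recipe 2).
Using Recipe 5, elmyul and yulqor make mirpyr.
Using Recipe 4, mirpyr, elmyul, and mireld make torfen.
No rule produces umbkel, and it is not given. fenjor would need elmyul and umbkel (Recipe 7), but umbkel is never obtained. torwex would need fenjor and nornex (Recipe 3), but fenjor is never obtained.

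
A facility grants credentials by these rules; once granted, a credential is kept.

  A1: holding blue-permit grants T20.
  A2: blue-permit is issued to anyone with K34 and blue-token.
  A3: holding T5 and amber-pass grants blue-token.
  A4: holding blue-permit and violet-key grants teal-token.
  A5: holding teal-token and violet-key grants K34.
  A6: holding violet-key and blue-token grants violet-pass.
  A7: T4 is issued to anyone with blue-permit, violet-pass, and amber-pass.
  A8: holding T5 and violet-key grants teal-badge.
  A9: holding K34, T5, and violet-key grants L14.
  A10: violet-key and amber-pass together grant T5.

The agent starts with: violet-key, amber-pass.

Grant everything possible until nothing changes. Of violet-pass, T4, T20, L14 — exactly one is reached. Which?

violet-pass

Holding violet-key and amber-pass grants T5 (A10).
Holding T5 and amber-pass grants blue-token (A3).
Holding violet-key and blue-token grants violet-pass (A6).
L14 would need K34, T5, and violet-key (A9), but K34 is never granted. T20 would need blue-permit (A1), but blue-permit is never granted. T4 would need blue-permit, violet-pass, and amber-pass (A7), but blue-permit is never granted.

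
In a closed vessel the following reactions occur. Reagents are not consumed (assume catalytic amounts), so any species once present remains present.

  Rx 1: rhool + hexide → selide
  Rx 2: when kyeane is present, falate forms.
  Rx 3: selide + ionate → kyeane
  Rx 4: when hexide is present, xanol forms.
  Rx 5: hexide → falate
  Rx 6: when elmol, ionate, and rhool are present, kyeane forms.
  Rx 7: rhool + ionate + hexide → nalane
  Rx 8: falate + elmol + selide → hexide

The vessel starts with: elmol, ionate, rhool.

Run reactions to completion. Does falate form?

Yes

elmol, ionate, and rhool present → kyeane forms (Rx 6).
kyeane present → falate forms (Rx 2).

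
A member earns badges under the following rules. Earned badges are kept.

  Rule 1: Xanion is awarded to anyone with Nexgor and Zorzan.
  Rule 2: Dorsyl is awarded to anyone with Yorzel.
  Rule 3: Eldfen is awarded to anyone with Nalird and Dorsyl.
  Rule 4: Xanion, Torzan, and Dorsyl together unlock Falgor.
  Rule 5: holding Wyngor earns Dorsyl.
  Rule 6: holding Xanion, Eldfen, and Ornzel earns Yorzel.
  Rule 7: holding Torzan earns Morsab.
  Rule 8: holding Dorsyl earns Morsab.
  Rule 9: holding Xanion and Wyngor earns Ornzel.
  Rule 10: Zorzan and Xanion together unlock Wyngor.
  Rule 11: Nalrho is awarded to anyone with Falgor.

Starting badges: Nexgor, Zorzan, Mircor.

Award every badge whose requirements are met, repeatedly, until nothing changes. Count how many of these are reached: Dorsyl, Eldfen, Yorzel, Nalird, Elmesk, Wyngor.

2

With Nexgor and Zorzan, Xanion is earned (Rule 1).
With Zorzan and Xanion, Wyngor is earned (Rule 10).
With Wyngor, Dorsyl is earned (Rule 5).
Dorsyl: reached.
Eldfen would need Nalird and Dorsyl (Rule 3), but Nalird is never earned.
Yorzel would need Xanion, Eldfen, and Ornzel (Rule 6), but Eldfen is never earned.
No rule produces Nalird, and it is not given.
No rule produces Elmesk, and it is not given.
Wyngor: reached.
Reached: Dorsyl and Wyngor — 2 of the 6.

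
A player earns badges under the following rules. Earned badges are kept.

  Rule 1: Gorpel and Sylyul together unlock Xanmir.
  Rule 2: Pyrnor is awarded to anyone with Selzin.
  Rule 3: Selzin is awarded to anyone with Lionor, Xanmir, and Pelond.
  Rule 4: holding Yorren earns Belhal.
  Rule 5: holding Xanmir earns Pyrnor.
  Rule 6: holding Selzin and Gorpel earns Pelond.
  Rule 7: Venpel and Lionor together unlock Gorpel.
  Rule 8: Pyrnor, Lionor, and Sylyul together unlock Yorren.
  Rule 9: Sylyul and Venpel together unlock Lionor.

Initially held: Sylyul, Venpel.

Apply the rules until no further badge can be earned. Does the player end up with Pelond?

Pelond would need Selzin and Gorpel (Rule 6), but Selzin is never earned.

No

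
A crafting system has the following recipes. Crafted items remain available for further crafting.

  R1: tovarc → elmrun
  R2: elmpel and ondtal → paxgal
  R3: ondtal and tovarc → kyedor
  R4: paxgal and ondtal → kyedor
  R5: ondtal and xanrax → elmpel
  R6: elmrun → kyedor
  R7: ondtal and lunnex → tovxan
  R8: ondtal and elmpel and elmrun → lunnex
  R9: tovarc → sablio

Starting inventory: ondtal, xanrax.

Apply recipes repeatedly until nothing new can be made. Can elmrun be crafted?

No

elmrun would need tovarc (R1), but tovarc is never obtained.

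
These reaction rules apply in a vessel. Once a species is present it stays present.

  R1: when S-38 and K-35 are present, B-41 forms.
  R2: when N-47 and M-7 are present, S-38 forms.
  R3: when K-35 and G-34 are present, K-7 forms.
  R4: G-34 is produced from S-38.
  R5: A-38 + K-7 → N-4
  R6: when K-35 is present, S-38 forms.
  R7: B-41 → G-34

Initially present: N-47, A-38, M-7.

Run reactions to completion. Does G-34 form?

N-47 and M-7 present → S-38 forms (R2).
S-38 present → G-34 forms (R4).

Yes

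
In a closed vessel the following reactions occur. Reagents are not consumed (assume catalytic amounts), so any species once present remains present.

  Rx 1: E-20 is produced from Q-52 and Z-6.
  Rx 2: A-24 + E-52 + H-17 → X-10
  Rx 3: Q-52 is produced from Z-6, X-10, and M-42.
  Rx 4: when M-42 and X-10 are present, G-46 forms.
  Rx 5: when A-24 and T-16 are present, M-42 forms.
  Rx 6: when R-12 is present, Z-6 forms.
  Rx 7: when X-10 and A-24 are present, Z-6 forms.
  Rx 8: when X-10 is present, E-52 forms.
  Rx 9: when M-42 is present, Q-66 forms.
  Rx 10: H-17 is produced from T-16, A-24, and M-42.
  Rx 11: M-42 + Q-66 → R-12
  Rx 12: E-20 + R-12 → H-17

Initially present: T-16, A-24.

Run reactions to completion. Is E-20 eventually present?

No

E-20 would need Q-52 and Z-6 (Rx 1), but Q-52 never forms.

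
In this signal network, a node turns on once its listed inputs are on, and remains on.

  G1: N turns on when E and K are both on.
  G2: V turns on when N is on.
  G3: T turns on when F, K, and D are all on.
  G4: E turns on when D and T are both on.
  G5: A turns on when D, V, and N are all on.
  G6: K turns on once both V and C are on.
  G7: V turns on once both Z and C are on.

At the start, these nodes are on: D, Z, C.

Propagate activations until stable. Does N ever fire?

No

N would need E and K (G1), but E never turns on.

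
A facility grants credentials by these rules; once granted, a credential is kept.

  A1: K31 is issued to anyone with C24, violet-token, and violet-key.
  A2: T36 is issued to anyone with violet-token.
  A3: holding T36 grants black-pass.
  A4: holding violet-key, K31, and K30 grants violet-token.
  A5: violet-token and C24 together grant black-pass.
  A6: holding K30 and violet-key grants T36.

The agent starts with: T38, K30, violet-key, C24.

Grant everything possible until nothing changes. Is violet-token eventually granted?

violet-token would need violet-key, K31, and K30 (A4), but K31 is never granted.

No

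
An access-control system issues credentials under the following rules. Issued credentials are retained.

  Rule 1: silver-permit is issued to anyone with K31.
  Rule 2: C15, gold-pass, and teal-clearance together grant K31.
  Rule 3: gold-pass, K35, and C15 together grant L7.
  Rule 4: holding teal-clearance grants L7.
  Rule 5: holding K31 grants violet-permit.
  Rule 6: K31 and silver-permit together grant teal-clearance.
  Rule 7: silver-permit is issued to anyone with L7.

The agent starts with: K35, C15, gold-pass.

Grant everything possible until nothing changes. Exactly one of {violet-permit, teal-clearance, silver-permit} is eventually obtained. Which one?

Holding gold-pass, K35, and C15 grants L7 (Rule 3).
Holding L7 grants silver-permit (Rule 7).
teal-clearance would need K31 and silver-permit (Rule 6), but K31 is never granted. violet-permit would need K31 (Rule 5), but K31 is never granted.

silver-permit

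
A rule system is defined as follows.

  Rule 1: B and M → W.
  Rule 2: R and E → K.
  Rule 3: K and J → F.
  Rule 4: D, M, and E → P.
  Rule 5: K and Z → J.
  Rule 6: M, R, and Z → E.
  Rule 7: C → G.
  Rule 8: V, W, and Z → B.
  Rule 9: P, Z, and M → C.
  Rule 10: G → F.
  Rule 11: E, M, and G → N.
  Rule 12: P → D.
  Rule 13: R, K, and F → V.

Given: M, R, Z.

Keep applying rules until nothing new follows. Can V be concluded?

M, R, and Z hold, so E follows (Rule 6).
R and E hold, so K follows (Rule 2).
From K and Z, Rule 5 gives J.
K and J hold, so F follows (Rule 3).
From R, K, and F, Rule 13 gives V.

Yes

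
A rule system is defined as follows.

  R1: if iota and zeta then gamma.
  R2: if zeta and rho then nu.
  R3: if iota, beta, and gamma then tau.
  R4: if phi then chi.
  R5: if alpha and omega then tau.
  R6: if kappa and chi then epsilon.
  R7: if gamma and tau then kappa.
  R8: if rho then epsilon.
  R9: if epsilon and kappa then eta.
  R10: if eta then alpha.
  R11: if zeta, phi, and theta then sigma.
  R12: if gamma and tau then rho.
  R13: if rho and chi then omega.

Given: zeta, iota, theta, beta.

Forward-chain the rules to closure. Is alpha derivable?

Yes

iota and zeta hold, so gamma follows (R1).
From iota, beta, and gamma, R3 gives tau.
gamma and tau hold, so kappa follows (R7).
From gamma and tau, R12 gives rho.
From rho, R8 gives epsilon.
epsilon and kappa hold, so eta follows (R9).
eta holds, so alpha follows (R10).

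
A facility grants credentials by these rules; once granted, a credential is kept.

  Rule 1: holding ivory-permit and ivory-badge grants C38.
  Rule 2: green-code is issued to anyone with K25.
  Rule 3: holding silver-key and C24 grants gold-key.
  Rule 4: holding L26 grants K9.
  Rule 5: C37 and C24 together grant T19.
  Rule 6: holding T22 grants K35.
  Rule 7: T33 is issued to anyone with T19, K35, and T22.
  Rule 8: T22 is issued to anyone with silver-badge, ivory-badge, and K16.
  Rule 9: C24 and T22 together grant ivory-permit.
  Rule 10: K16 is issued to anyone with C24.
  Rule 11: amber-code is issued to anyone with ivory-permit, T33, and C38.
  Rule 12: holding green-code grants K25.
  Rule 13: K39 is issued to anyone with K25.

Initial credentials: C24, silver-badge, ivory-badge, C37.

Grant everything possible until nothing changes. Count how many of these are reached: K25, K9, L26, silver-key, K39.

K25 would need green-code (Rule 12), but green-code is never granted.
K9 would need L26 (Rule 4), but L26 is never granted.
No rule produces L26, and it is not given.
No rule produces silver-key, and it is not given.
K39 would need K25 (Rule 13), but K25 is never granted.
None of the 5 are reached.

0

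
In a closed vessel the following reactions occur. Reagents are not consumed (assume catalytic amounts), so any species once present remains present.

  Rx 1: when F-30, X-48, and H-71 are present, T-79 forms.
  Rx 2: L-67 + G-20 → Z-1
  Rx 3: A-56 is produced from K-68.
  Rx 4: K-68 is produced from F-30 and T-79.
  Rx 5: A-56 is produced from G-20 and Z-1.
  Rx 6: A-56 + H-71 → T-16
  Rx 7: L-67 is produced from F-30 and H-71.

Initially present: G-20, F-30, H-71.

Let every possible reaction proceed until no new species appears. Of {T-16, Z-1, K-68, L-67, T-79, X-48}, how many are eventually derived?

F-30 and H-71 present → L-67 forms (Rx 7).
L-67 and G-20 present → Z-1 forms (Rx 2).
G-20 and Z-1 present → A-56 forms (Rx 5).
A-56 and H-71 present → T-16 forms (Rx 6).
T-16: reached.
Z-1: reached.
K-68 would need F-30 and T-79 (Rx 4), but T-79 never forms.
L-67: reached.
T-79 would need F-30, X-48, and H-71 (Rx 1), but X-48 never forms.
No rule produces X-48, and it is not given.
Reached: T-16, Z-1, and L-67 — 3 of the 6.

3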